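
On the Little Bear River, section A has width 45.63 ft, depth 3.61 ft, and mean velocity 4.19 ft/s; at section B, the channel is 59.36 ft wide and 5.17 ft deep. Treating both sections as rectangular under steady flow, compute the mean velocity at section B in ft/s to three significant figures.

2.25 ft/s

Q = A₁V₁ = (45.63×3.61) × 4.19 = 690.2 ft³/s
A₂ = 59.36 × 5.17 = 306.9 ft²
V₂ = Q/A₂ = 690.2/306.9 = 2.249 ft/s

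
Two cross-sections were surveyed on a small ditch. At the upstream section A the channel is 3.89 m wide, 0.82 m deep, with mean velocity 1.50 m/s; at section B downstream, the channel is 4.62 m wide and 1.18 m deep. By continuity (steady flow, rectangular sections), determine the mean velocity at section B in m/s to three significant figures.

0.878 m/s

Q = A₁V₁ = (3.89×0.82) × 1.50 = 4.785 m³/s
A₂ = 4.62 × 1.18 = 5.452 m²
V₂ = Q/A₂ = 4.785/5.452 = 0.8777 m/s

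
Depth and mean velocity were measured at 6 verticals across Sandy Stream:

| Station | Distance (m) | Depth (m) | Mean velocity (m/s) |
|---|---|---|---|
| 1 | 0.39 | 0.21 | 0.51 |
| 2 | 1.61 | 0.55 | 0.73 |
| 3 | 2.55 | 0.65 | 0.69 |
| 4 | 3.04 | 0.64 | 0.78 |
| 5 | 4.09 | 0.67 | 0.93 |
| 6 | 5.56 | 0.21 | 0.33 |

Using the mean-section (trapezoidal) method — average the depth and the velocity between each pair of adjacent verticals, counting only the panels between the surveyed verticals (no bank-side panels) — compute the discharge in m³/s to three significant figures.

1.92 m³/s

Panel 1-2: Δb = 1.22 m, d̄ = (0.21+0.55)/2 = 0.38, v̄ = (0.51+0.73)/2 = 0.62 → q = 1.22×0.38×0.62 = 0.2874 m³/s
Panel 2-3: Δb = 0.94 m, d̄ = (0.55+0.65)/2 = 0.6, v̄ = (0.73+0.69)/2 = 0.71 → q = 0.94×0.6×0.71 = 0.4004 m³/s
Panel 3-4: Δb = 0.49 m, d̄ = (0.65+0.64)/2 = 0.645, v̄ = (0.69+0.78)/2 = 0.735 → q = 0.49×0.645×0.735 = 0.2323 m³/s
Panel 4-5: Δb = 1.05 m, d̄ = (0.64+0.67)/2 = 0.655, v̄ = (0.78+0.93)/2 = 0.855 → q = 1.05×0.655×0.855 = 0.5880 m³/s
Panel 5-6: Δb = 1.47 m, d̄ = (0.67+0.21)/2 = 0.44, v̄ = (0.93+0.33)/2 = 0.63 → q = 1.47×0.44×0.63 = 0.4075 m³/s
Q = Σ q = 1.916 m³/s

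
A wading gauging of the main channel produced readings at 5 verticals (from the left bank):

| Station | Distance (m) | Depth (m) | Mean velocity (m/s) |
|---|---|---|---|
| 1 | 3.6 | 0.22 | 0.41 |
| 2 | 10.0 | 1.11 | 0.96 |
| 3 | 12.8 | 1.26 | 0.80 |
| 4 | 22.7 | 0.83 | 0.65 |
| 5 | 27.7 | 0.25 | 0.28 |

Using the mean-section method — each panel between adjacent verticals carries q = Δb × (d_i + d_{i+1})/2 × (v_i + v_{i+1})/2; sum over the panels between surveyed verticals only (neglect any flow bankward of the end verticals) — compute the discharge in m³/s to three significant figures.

Panel 1-2: Δb = 6.4 m, d̄ = (0.22+1.11)/2 = 0.665, v̄ = (0.41+0.96)/2 = 0.685 → q = 6.4×0.665×0.685 = 2.915 m³/s
Panel 2-3: Δb = 2.8 m, d̄ = (1.11+1.26)/2 = 1.185, v̄ = (0.96+0.80)/2 = 0.88 → q = 2.8×1.185×0.88 = 2.920 m³/s
Panel 3-4: Δb = 9.9 m, d̄ = (1.26+0.83)/2 = 1.045, v̄ = (0.80+0.65)/2 = 0.725 → q = 9.9×1.045×0.725 = 7.500 m³/s
Panel 4-5: Δb = 5 m, d̄ = (0.83+0.25)/2 = 0.54, v̄ = (0.65+0.28)/2 = 0.465 → q = 5×0.54×0.465 = 1.256 m³/s
Q = Σ q = 14.59 m³/s

14.6 m³/s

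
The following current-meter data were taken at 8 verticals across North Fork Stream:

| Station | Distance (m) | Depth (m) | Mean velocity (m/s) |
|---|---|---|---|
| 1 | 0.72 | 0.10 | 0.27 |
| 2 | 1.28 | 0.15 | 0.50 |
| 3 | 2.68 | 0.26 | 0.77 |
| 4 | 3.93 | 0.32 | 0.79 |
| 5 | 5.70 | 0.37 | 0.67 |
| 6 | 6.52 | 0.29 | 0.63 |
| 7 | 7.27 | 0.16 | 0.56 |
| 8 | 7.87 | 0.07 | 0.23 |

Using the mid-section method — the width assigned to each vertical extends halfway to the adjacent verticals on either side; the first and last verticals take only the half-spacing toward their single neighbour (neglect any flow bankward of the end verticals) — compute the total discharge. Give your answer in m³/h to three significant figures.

w_1 = (1.28 − 0.72)/2 = 0.28 m; q_1 = 0.27 × 0.10 × 0.28 = 0.007560 m³/s
w_2 = (2.68 − 0.72)/2 = 0.98 m; q_2 = 0.50 × 0.15 × 0.98 = 0.07350 m³/s
w_3 = (3.93 − 1.28)/2 = 1.325 m; q_3 = 0.77 × 0.26 × 1.325 = 0.2653 m³/s
w_4 = (5.70 − 2.68)/2 = 1.51 m; q_4 = 0.79 × 0.32 × 1.51 = 0.3817 m³/s
w_5 = (6.52 − 3.93)/2 = 1.295 m; q_5 = 0.67 × 0.37 × 1.295 = 0.3210 m³/s
w_6 = (7.27 − 5.70)/2 = 0.785 m; q_6 = 0.63 × 0.29 × 0.785 = 0.1434 m³/s
w_7 = (7.87 − 6.52)/2 = 0.675 m; q_7 = 0.56 × 0.16 × 0.675 = 0.06048 m³/s
w_8 = (7.87 − 7.27)/2 = 0.3 m; q_8 = 0.23 × 0.07 × 0.3 = 0.004830 m³/s
Q = Σ qᵢ = 1.258 m³/s
= 1.258 × 3600 = 4528 m³/h

4530 m³/h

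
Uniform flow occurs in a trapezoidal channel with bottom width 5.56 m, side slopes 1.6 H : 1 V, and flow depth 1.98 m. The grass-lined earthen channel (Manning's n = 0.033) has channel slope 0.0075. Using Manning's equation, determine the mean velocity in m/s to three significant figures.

A = (b + z·y)·y = (5.56 + 1.6×1.98)×1.98 = 17.28 m²
P = b + 2y√(1+z²) = 5.56 + 2×1.98×√(1+1.6²) = 13.03 m
R = A/P = 17.28/13.03 = 1.326 m
Q = (1/n)·A·R^(2/3)·S^(1/2) = (1/0.033) × 17.28 × 1.326^(2/3) × 0.0075^(1/2) = 54.74 m³/s
V = Q/A = 54.74/17.28 = 3.168 m/s

3.17 m/s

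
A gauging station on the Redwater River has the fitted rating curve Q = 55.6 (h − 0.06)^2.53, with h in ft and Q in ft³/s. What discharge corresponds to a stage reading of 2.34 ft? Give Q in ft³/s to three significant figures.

447 ft³/s

Q = 55.6 × (2.34 − 0.06)^2.53 = 55.6 × 2.28^2.53 = 447.4 ft³/s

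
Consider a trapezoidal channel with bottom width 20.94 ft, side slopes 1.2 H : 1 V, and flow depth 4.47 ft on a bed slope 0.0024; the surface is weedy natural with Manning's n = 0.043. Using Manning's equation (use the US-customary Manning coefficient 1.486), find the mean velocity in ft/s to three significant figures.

3.80 ft/s

A = (b + z·y)·y = (20.94 + 1.2×4.47)×4.47 = 117.6 ft²
P = b + 2y√(1+z²) = 20.94 + 2×4.47×√(1+1.2²) = 34.90 ft
R = A/P = 117.6/34.90 = 3.369 ft
Q = (1.486/n)·A·R^(2/3)·S^(1/2) = (1.486/0.043) × 117.6 × 3.369^(2/3) × 0.0024^(1/2) = 447.3 ft³/s
V = Q/A = 447.3/117.6 = 3.804 ft/s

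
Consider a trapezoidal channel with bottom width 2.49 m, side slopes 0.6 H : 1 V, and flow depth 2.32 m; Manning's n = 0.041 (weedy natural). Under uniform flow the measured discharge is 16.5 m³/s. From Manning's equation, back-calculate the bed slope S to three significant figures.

A = (b + z·y)·y = (2.49 + 0.6×2.32)×2.32 = 9.006 m²
P = b + 2y√(1+z²) = 2.49 + 2×2.32×√(1+0.6²) = 7.901 m
R = A/P = 9.006/7.901 = 1.140 m
S = (Q·n / (1·A·R^(2/3)))² = (16.5×0.041 / (1×9.006×1.091))² = 0.004739

0.00474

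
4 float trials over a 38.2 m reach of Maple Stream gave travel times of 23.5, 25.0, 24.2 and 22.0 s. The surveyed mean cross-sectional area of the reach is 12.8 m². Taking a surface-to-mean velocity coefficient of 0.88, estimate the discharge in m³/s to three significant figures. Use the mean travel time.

t̄ = (23.5 + 25.0 + 24.2 + 22.0) / 4 = 23.675 s
v_surface = L / t̄ = 38.2 / 23.675 = 1.614 m/s
v_mean = 0.88 × 1.614 = 1.420 m/s
Q = A × v_mean = 12.8 × 1.420 = 18.17 m³/s

18.2 m³/s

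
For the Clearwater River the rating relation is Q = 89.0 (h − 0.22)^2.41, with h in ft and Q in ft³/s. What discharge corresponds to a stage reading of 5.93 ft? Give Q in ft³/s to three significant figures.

5930 ft³/s

Q = 89.0 × (5.93 − 0.22)^2.41 = 89.0 × 5.71^2.41 = 5928 ft³/s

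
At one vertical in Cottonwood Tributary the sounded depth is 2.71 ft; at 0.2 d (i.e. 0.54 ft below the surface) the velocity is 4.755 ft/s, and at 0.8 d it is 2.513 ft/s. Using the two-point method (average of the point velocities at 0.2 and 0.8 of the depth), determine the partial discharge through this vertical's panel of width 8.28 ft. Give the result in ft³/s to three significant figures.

81.5 ft³/s

v̄ = (4.755 + 2.513) / 2 = 3.634 ft/s
q = v̄ × d × w = 3.634 × 2.71 × 8.28 = 81.54 ft³/s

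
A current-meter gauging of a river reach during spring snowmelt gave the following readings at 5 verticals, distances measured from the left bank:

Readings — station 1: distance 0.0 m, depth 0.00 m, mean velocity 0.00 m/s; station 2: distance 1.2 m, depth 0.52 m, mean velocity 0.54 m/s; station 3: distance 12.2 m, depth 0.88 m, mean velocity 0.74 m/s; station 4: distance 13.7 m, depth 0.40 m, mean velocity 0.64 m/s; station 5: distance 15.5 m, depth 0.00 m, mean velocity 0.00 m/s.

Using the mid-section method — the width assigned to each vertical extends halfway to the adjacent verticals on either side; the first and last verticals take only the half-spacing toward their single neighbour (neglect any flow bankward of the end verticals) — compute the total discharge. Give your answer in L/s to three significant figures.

6210 L/s

w_2 = (12.2 − 0.0)/2 = 6.1 m; q_2 = 0.54 × 0.52 × 6.1 = 1.713 m³/s
w_3 = (13.7 − 1.2)/2 = 6.25 m; q_3 = 0.74 × 0.88 × 6.25 = 4.070 m³/s
w_4 = (15.5 − 12.2)/2 = 1.65 m; q_4 = 0.64 × 0.40 × 1.65 = 0.4224 m³/s
Stations 1, 5 contribute zero (depth or velocity is 0).
Q = Σ qᵢ = 6.205 m³/s
= 6.205 × 1000 = 6205 L/s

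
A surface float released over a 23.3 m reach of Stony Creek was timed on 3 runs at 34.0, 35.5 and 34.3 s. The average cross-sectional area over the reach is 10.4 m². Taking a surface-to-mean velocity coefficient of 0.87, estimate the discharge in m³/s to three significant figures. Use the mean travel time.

t̄ = (34.0 + 35.5 + 34.3) / 3 = 34.6 s
v_surface = L / t̄ = 23.3 / 34.6 = 0.6734 m/s
v_mean = 0.87 × 0.6734 = 0.5859 m/s
Q = A × v_mean = 10.4 × 0.5859 = 6.093 m³/s

6.09 m³/s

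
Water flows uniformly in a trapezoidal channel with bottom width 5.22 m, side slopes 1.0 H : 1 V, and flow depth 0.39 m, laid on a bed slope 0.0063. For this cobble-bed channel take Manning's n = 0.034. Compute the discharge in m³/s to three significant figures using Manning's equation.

A = (b + z·y)·y = (5.22 + 1.0×0.39)×0.39 = 2.188 m²
P = b + 2y√(1+z²) = 5.22 + 2×0.39×√(1+1.0²) = 6.323 m
R = A/P = 2.188/6.323 = 0.3460 m
Q = (1/n)·A·R^(2/3)·S^(1/2) = (1/0.034) × 2.188 × 0.3460^(2/3) × 0.0063^(1/2) = 2.517 m³/s

2.52 m³/s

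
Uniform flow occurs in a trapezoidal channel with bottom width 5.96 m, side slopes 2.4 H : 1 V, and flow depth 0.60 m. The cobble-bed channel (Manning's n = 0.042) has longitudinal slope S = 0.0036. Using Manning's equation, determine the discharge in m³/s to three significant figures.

3.94 m³/s

A = (b + z·y)·y = (5.96 + 2.4×0.60)×0.60 = 4.440 m²
P = b + 2y√(1+z²) = 5.96 + 2×0.60×√(1+2.4²) = 9.080 m
R = A/P = 4.440/9.080 = 0.4890 m
Q = (1/n)·A·R^(2/3)·S^(1/2) = (1/0.042) × 4.440 × 0.4890^(2/3) × 0.0036^(1/2) = 3.937 m³/s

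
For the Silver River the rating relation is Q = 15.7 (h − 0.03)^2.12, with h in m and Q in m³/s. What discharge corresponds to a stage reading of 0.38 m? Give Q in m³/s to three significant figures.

1.70 m³/s

Q = 15.7 × (0.38 − 0.03)^2.12 = 15.7 × 0.35^2.12 = 1.696 m³/s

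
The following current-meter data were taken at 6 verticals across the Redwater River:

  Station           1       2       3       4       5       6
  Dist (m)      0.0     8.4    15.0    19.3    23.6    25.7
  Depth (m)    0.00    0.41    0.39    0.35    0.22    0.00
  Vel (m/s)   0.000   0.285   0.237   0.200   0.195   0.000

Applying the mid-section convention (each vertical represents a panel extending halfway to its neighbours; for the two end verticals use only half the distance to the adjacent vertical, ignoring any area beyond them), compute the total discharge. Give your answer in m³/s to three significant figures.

w_2 = (15.0 − 0.0)/2 = 7.5 m; q_2 = 0.285 × 0.41 × 7.5 = 0.8764 m³/s
w_3 = (19.3 − 8.4)/2 = 5.45 m; q_3 = 0.237 × 0.39 × 5.45 = 0.5037 m³/s
w_4 = (23.6 − 15.0)/2 = 4.3 m; q_4 = 0.200 × 0.35 × 4.3 = 0.3010 m³/s
w_5 = (25.7 − 19.3)/2 = 3.2 m; q_5 = 0.195 × 0.22 × 3.2 = 0.1373 m³/s
Stations 1, 6 contribute zero (depth or velocity is 0).
Q = Σ qᵢ = 1.818 m³/s

1.82 m³/s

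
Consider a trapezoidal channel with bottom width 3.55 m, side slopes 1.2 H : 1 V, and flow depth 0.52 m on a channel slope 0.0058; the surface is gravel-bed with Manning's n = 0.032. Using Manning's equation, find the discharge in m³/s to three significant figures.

2.89 m³/s

A = (b + z·y)·y = (3.55 + 1.2×0.52)×0.52 = 2.170 m²
P = b + 2y√(1+z²) = 3.55 + 2×0.52×√(1+1.2²) = 5.175 m
R = A/P = 2.170/5.175 = 0.4195 m
Q = (1/n)·A·R^(2/3)·S^(1/2) = (1/0.032) × 2.170 × 0.4195^(2/3) × 0.0058^(1/2) = 2.895 m³/s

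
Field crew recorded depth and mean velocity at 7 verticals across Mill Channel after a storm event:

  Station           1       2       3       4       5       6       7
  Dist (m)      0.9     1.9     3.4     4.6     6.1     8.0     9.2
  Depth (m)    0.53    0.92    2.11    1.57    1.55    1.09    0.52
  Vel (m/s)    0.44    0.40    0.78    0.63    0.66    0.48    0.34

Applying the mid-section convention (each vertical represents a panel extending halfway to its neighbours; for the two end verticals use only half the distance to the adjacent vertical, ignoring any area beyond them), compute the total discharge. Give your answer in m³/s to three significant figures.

6.79 m³/s

w_1 = (1.9 − 0.9)/2 = 0.5 m; q_1 = 0.44 × 0.53 × 0.5 = 0.1166 m³/s
w_2 = (3.4 − 0.9)/2 = 1.25 m; q_2 = 0.40 × 0.92 × 1.25 = 0.4600 m³/s
w_3 = (4.6 − 1.9)/2 = 1.35 m; q_3 = 0.78 × 2.11 × 1.35 = 2.222 m³/s
w_4 = (6.1 − 3.4)/2 = 1.35 m; q_4 = 0.63 × 1.57 × 1.35 = 1.335 m³/s
w_5 = (8.0 − 4.6)/2 = 1.7 m; q_5 = 0.66 × 1.55 × 1.7 = 1.739 m³/s
w_6 = (9.2 − 6.1)/2 = 1.55 m; q_6 = 0.48 × 1.09 × 1.55 = 0.8110 m³/s
w_7 = (9.2 − 8.0)/2 = 0.6 m; q_7 = 0.34 × 0.52 × 0.6 = 0.1061 m³/s
Q = Σ qᵢ = 6.790 m³/s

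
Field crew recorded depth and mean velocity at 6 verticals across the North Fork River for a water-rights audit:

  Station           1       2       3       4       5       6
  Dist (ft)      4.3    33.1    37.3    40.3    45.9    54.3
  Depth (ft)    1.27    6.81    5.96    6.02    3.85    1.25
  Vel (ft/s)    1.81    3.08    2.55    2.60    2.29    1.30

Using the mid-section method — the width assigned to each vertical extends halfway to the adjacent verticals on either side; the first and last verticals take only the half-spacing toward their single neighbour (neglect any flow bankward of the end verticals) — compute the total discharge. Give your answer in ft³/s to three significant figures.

w_1 = (33.1 − 4.3)/2 = 14.4 ft; q_1 = 1.81 × 1.27 × 14.4 = 33.10 ft³/s
w_2 = (37.3 − 4.3)/2 = 16.5 ft; q_2 = 3.08 × 6.81 × 16.5 = 346.1 ft³/s
w_3 = (40.3 − 33.1)/2 = 3.6 ft; q_3 = 2.55 × 5.96 × 3.6 = 54.71 ft³/s
w_4 = (45.9 − 37.3)/2 = 4.3 ft; q_4 = 2.60 × 6.02 × 4.3 = 67.30 ft³/s
w_5 = (54.3 − 40.3)/2 = 7 ft; q_5 = 2.29 × 3.85 × 7 = 61.72 ft³/s
w_6 = (54.3 − 45.9)/2 = 4.2 ft; q_6 = 1.30 × 1.25 × 4.2 = 6.825 ft³/s
Q = Σ qᵢ = 569.7 ft³/s

570 ft³/s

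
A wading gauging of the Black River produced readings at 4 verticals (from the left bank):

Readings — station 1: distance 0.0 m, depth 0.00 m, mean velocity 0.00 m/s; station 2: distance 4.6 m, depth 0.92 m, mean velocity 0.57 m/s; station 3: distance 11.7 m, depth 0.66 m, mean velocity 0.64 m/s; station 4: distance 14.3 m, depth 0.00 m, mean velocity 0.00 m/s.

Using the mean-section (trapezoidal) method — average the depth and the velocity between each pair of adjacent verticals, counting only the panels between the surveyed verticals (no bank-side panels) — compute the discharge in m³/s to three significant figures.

4.27 m³/s

Panel 1-2: Δb = 4.6 m, d̄ = (0.00+0.92)/2 = 0.46, v̄ = (0.00+0.57)/2 = 0.285 → q = 4.6×0.46×0.285 = 0.6031 m³/s
Panel 2-3: Δb = 7.1 m, d̄ = (0.92+0.66)/2 = 0.79, v̄ = (0.57+0.64)/2 = 0.605 → q = 7.1×0.79×0.605 = 3.393 m³/s
Panel 3-4: Δb = 2.6 m, d̄ = (0.66+0.00)/2 = 0.33, v̄ = (0.64+0.00)/2 = 0.32 → q = 2.6×0.33×0.32 = 0.2746 m³/s
Q = Σ q = 4.271 m³/s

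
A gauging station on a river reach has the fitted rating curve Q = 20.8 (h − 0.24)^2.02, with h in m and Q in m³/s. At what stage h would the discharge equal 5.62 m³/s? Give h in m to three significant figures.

0.763 m

h − h₀ = (Q/C)^(1/b) = (5.62/20.8)^(1/2.02) = 0.5232 m
h = 0.24 + 0.5232 = 0.7632 m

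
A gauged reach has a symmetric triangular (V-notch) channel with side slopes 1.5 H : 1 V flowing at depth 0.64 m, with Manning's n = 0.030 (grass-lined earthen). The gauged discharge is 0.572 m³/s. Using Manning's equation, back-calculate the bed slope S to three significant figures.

A = z·y² = 1.5×0.64² = 0.6144 m²
P = 2y√(1+z²) = 2×0.64×√(1+1.5²) = 2.308 m
R = A/P = 0.6144/2.308 = 0.2663 m
S = (Q·n / (1·A·R^(2/3)))² = (0.572×0.030 / (1×0.6144×0.4139))² = 0.004554

0.00455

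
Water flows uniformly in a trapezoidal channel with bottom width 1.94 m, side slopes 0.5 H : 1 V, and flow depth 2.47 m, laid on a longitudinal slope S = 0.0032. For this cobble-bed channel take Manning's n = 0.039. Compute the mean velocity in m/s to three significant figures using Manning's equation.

A = (b + z·y)·y = (1.94 + 0.5×2.47)×2.47 = 7.842 m²
P = b + 2y√(1+z²) = 1.94 + 2×2.47×√(1+0.5²) = 7.463 m
R = A/P = 7.842/7.463 = 1.051 m
Q = (1/n)·A·R^(2/3)·S^(1/2) = (1/0.039) × 7.842 × 1.051^(2/3) × 0.0032^(1/2) = 11.76 m³/s
V = Q/A = 11.76/7.842 = 1.499 m/s

1.50 m/s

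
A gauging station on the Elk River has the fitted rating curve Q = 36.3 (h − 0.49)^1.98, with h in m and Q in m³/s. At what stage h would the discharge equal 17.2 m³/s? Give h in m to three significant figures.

h − h₀ = (Q/C)^(1/b) = (17.2/36.3)^(1/1.98) = 0.6858 m
h = 0.49 + 0.6858 = 1.176 m

1.18 m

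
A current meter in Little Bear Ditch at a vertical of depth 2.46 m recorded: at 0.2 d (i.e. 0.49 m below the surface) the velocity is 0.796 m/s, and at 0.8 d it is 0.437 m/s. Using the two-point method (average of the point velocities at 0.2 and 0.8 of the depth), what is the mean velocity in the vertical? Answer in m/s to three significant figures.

0.617 m/s

v̄ = (0.796 + 0.437) / 2 = 0.6165 m/s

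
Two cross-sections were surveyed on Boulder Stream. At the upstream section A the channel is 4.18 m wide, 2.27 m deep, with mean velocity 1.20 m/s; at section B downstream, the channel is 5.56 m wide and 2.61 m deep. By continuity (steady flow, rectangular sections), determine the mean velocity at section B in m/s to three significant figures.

0.785 m/s

Q = A₁V₁ = (4.18×2.27) × 1.20 = 11.39 m³/s
A₂ = 5.56 × 2.61 = 14.51 m²
V₂ = Q/A₂ = 11.39/14.51 = 0.7846 m/s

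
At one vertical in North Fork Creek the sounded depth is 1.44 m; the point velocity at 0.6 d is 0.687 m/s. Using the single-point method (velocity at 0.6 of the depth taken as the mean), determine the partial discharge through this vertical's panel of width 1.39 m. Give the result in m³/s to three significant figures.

1.38 m³/s

v̄ = v₀.₆ = 0.687 m/s
q = v̄ × d × w = 0.6870 × 1.44 × 1.39 = 1.375 m³/s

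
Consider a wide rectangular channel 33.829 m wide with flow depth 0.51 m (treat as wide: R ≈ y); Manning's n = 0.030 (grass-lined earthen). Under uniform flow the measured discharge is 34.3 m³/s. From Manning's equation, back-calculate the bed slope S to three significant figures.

0.00873

A = b·y = 33.829 × 0.51 = 17.25 m²
Wide channel: R ≈ y = 0.51 m
S = (Q·n / (1·A·R^(2/3)))² = (34.3×0.030 / (1×17.25×0.6383))² = 0.008730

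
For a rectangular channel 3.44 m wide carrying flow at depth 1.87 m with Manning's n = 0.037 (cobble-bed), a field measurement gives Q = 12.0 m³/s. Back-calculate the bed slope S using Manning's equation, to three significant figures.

0.00552

A = b·y = 3.44 × 1.87 = 6.433 m²
P = b + 2y = 3.44 + 2×1.87 = 7.180 m
R = A/P = 6.433/7.180 = 0.8959 m
S = (Q·n / (1·A·R^(2/3)))² = (12.0×0.037 / (1×6.433×0.9294))² = 0.005516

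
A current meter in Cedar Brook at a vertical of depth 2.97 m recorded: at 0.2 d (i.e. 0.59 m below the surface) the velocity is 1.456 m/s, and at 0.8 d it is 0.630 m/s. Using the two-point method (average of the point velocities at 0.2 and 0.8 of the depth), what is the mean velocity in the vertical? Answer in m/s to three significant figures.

1.04 m/s

v̄ = (1.456 + 0.630) / 2 = 1.043 m/s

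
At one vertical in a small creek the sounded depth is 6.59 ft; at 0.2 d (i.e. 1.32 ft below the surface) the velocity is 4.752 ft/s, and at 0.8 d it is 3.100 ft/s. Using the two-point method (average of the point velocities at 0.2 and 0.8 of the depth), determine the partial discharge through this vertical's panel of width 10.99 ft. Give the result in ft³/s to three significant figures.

v̄ = (4.752 + 3.100) / 2 = 3.926 ft/s
q = v̄ × d × w = 3.926 × 6.59 × 10.99 = 284.3 ft³/s

284 ft³/s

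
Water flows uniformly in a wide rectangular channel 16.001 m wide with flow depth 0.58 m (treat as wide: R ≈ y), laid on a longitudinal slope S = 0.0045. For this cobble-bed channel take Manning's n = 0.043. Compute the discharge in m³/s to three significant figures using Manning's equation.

A = b·y = 16.001 × 0.58 = 9.281 m²
Wide channel: R ≈ y = 0.58 m
Q = (1/n)·A·R^(2/3)·S^(1/2) = (1/0.043) × 9.281 × 0.5800^(2/3) × 0.0045^(1/2) = 10.07 m³/s

10.1 m³/s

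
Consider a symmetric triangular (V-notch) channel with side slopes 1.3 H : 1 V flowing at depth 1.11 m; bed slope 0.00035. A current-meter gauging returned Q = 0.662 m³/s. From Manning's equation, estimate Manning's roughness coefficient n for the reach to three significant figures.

0.0262

A = z·y² = 1.3×1.11² = 1.602 m²
P = 2y√(1+z²) = 2×1.11×√(1+1.3²) = 3.641 m
R = A/P = 1.602/3.641 = 0.4399 m
n = (1/Q)·A·R^(2/3)·S^(1/2) = (1/0.662) × 1.602 × 0.5784 × 0.01871 = 0.02618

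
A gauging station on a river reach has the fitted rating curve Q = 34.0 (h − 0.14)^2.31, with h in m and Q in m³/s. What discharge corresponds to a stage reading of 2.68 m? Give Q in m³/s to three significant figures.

293 m³/s

Q = 34.0 × (2.68 − 0.14)^2.31 = 34.0 × 2.54^2.31 = 292.8 m³/s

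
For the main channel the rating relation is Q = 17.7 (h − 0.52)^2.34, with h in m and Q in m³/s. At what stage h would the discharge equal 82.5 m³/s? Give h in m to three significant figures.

h − h₀ = (Q/C)^(1/b) = (82.5/17.7)^(1/2.34) = 1.931 m
h = 0.52 + 1.931 = 2.451 m

2.45 m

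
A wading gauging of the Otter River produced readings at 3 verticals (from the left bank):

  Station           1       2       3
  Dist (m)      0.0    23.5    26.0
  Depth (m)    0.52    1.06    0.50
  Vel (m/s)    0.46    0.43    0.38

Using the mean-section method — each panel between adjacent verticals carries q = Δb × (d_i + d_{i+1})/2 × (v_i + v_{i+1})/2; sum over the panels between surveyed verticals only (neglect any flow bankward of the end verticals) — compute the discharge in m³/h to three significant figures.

32600 m³/h

Panel 1-2: Δb = 23.5 m, d̄ = (0.52+1.06)/2 = 0.79, v̄ = (0.46+0.43)/2 = 0.445 → q = 23.5×0.79×0.445 = 8.261 m³/s
Panel 2-3: Δb = 2.5 m, d̄ = (1.06+0.50)/2 = 0.78, v̄ = (0.43+0.38)/2 = 0.405 → q = 2.5×0.78×0.405 = 0.7898 m³/s
Q = Σ q = 9.051 m³/s
= 9.051 × 3600 = 32580 m³/h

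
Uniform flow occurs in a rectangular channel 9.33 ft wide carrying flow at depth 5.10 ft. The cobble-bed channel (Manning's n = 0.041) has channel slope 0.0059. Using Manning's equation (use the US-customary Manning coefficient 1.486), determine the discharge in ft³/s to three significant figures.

A = b·y = 9.33 × 5.10 = 47.58 ft²
P = b + 2y = 9.33 + 2×5.10 = 19.53 ft
R = A/P = 47.58/19.53 = 2.436 ft
Q = (1.486/n)·A·R^(2/3)·S^(1/2) = (1.486/0.041) × 47.58 × 2.436^(2/3) × 0.0059^(1/2) = 239.9 ft³/s

240 ft³/s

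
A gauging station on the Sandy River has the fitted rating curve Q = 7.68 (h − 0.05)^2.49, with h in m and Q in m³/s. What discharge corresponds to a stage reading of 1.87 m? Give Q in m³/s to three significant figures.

Q = 7.68 × (1.87 − 0.05)^2.49 = 7.68 × 1.82^2.49 = 34.11 m³/s

34.1 m³/s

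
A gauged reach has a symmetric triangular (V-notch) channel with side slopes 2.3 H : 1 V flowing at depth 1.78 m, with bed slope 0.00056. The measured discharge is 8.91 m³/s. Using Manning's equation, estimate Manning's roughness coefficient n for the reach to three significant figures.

0.0169

A = z·y² = 2.3×1.78² = 7.287 m²
P = 2y√(1+z²) = 2×1.78×√(1+2.3²) = 8.928 m
R = A/P = 7.287/8.928 = 0.8162 m
n = (1/Q)·A·R^(2/3)·S^(1/2) = (1/8.91) × 7.287 × 0.8734 × 0.02366 = 0.01690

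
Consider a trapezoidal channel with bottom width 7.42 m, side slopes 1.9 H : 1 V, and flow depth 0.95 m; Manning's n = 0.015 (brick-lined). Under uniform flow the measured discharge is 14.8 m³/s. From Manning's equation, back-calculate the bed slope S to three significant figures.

A = (b + z·y)·y = (7.42 + 1.9×0.95)×0.95 = 8.764 m²
P = b + 2y√(1+z²) = 7.42 + 2×0.95×√(1+1.9²) = 11.50 m
R = A/P = 8.764/11.50 = 0.7621 m
S = (Q·n / (1·A·R^(2/3)))² = (14.8×0.015 / (1×8.764×0.8343))² = 0.0009218

0.000922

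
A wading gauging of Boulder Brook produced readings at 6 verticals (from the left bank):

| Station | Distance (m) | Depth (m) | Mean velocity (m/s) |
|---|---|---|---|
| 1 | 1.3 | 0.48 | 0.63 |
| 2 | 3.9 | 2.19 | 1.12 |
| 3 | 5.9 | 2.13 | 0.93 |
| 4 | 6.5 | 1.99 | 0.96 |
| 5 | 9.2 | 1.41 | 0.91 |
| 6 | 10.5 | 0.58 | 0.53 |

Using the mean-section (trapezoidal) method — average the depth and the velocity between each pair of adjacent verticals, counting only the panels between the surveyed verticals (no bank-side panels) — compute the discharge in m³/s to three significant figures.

13.9 m³/s

Panel 1-2: Δb = 2.6 m, d̄ = (0.48+2.19)/2 = 1.335, v̄ = (0.63+1.12)/2 = 0.875 → q = 2.6×1.335×0.875 = 3.037 m³/s
Panel 2-3: Δb = 2 m, d̄ = (2.19+2.13)/2 = 2.16, v̄ = (1.12+0.93)/2 = 1.025 → q = 2×2.16×1.025 = 4.428 m³/s
Panel 3-4: Δb = 0.6 m, d̄ = (2.13+1.99)/2 = 2.06, v̄ = (0.93+0.96)/2 = 0.945 → q = 0.6×2.06×0.945 = 1.168 m³/s
Panel 4-5: Δb = 2.7 m, d̄ = (1.99+1.41)/2 = 1.7, v̄ = (0.96+0.91)/2 = 0.935 → q = 2.7×1.7×0.935 = 4.292 m³/s
Panel 5-6: Δb = 1.3 m, d̄ = (1.41+0.58)/2 = 0.995, v̄ = (0.91+0.53)/2 = 0.72 → q = 1.3×0.995×0.72 = 0.9313 m³/s
Q = Σ q = 13.86 m³/s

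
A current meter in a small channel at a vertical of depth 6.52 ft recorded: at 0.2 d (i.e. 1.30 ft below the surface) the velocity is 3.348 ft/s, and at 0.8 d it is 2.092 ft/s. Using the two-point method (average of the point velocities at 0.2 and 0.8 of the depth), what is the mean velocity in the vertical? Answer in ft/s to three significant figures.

2.72 ft/s

v̄ = (3.348 + 2.092) / 2 = 2.720 ft/s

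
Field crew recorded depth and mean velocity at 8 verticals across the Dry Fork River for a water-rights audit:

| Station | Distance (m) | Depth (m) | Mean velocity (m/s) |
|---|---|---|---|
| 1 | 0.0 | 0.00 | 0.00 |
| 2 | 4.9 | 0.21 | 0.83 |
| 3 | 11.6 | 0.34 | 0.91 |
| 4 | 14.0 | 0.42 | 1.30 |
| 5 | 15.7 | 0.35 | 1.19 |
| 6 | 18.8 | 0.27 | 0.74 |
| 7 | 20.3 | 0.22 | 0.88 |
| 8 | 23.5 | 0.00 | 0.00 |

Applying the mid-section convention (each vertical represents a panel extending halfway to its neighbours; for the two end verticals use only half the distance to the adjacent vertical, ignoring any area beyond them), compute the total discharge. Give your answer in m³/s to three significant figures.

w_2 = (11.6 − 0.0)/2 = 5.8 m; q_2 = 0.83 × 0.21 × 5.8 = 1.011 m³/s
w_3 = (14.0 − 4.9)/2 = 4.55 m; q_3 = 0.91 × 0.34 × 4.55 = 1.408 m³/s
w_4 = (15.7 − 11.6)/2 = 2.05 m; q_4 = 1.30 × 0.42 × 2.05 = 1.119 m³/s
w_5 = (18.8 − 14.0)/2 = 2.4 m; q_5 = 1.19 × 0.35 × 2.4 = 0.9996 m³/s
w_6 = (20.3 − 15.7)/2 = 2.3 m; q_6 = 0.74 × 0.27 × 2.3 = 0.4595 m³/s
w_7 = (23.5 − 18.8)/2 = 2.35 m; q_7 = 0.88 × 0.22 × 2.35 = 0.4550 m³/s
Stations 1, 8 contribute zero (depth or velocity is 0).
Q = Σ qᵢ = 5.452 m³/s

5.45 m³/s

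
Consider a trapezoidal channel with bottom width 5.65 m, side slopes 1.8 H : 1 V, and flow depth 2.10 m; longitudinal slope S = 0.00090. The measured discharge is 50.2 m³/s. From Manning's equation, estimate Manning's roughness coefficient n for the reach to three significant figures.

0.0147

A = (b + z·y)·y = (5.65 + 1.8×2.10)×2.10 = 19.80 m²
P = b + 2y√(1+z²) = 5.65 + 2×2.10×√(1+1.8²) = 14.30 m
R = A/P = 19.80/14.30 = 1.385 m
n = (1/Q)·A·R^(2/3)·S^(1/2) = (1/50.2) × 19.80 × 1.243 × 0.03000 = 0.01470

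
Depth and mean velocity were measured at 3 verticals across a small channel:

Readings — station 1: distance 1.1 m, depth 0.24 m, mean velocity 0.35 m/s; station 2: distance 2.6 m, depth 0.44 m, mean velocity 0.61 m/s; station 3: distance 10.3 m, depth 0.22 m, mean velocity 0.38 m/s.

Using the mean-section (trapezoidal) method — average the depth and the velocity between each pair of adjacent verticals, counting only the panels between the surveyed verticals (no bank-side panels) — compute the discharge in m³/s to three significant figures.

1.50 m³/s

Panel 1-2: Δb = 1.5 m, d̄ = (0.24+0.44)/2 = 0.34, v̄ = (0.35+0.61)/2 = 0.48 → q = 1.5×0.34×0.48 = 0.2448 m³/s
Panel 2-3: Δb = 7.7 m, d̄ = (0.44+0.22)/2 = 0.33, v̄ = (0.61+0.38)/2 = 0.495 → q = 7.7×0.33×0.495 = 1.258 m³/s
Q = Σ q = 1.503 m³/s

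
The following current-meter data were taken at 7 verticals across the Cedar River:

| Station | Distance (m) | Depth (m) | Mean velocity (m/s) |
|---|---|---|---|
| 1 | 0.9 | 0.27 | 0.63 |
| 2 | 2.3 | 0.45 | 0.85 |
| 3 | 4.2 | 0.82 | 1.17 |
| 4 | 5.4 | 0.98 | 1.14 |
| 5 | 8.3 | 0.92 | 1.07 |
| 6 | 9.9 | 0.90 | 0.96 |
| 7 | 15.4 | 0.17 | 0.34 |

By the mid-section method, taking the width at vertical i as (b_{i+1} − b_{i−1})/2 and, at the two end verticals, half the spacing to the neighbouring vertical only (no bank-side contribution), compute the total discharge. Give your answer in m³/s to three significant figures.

9.97 m³/s

w_1 = (2.3 − 0.9)/2 = 0.7 m; q_1 = 0.63 × 0.27 × 0.7 = 0.1191 m³/s
w_2 = (4.2 − 0.9)/2 = 1.65 m; q_2 = 0.85 × 0.45 × 1.65 = 0.6311 m³/s
w_3 = (5.4 − 2.3)/2 = 1.55 m; q_3 = 1.17 × 0.82 × 1.55 = 1.487 m³/s
w_4 = (8.3 − 4.2)/2 = 2.05 m; q_4 = 1.14 × 0.98 × 2.05 = 2.290 m³/s
w_5 = (9.9 − 5.4)/2 = 2.25 m; q_5 = 1.07 × 0.92 × 2.25 = 2.215 m³/s
w_6 = (15.4 − 8.3)/2 = 3.55 m; q_6 = 0.96 × 0.90 × 3.55 = 3.067 m³/s
w_7 = (15.4 − 9.9)/2 = 2.75 m; q_7 = 0.34 × 0.17 × 2.75 = 0.1590 m³/s
Q = Σ qᵢ = 9.969 m³/s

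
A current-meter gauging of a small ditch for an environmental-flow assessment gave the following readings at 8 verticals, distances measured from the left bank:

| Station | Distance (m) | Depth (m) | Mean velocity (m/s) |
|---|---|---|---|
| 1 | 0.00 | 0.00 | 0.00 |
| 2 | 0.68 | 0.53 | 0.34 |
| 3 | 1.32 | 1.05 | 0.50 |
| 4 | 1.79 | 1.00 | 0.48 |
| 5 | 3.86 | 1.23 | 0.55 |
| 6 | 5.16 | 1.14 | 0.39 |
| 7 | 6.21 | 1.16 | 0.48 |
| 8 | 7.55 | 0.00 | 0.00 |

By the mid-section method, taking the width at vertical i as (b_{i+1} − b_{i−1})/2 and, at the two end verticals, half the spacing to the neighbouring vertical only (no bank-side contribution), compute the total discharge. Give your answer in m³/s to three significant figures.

3.35 m³/s

w_2 = (1.32 − 0.00)/2 = 0.66 m; q_2 = 0.34 × 0.53 × 0.66 = 0.1189 m³/s
w_3 = (1.79 − 0.68)/2 = 0.555 m; q_3 = 0.50 × 1.05 × 0.555 = 0.2914 m³/s
w_4 = (3.86 − 1.32)/2 = 1.27 m; q_4 = 0.48 × 1.00 × 1.27 = 0.6096 m³/s
w_5 = (5.16 − 1.79)/2 = 1.685 m; q_5 = 0.55 × 1.23 × 1.685 = 1.140 m³/s
w_6 = (6.21 − 3.86)/2 = 1.175 m; q_6 = 0.39 × 1.14 × 1.175 = 0.5224 m³/s
w_7 = (7.55 − 5.16)/2 = 1.195 m; q_7 = 0.48 × 1.16 × 1.195 = 0.6654 m³/s
Stations 1, 8 contribute zero (depth or velocity is 0).
Q = Σ qᵢ = 3.348 m³/s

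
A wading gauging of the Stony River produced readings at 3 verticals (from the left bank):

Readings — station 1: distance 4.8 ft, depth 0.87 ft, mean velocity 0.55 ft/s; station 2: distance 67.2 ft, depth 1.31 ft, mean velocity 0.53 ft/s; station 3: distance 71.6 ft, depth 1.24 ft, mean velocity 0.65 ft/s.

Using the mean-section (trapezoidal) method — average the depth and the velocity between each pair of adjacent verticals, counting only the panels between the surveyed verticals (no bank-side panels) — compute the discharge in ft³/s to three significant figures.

40.0 ft³/s

Panel 1-2: Δb = 62.4 ft, d̄ = (0.87+1.31)/2 = 1.09, v̄ = (0.55+0.53)/2 = 0.54 → q = 62.4×1.09×0.54 = 36.73 ft³/s
Panel 2-3: Δb = 4.4 ft, d̄ = (1.31+1.24)/2 = 1.275, v̄ = (0.53+0.65)/2 = 0.59 → q = 4.4×1.275×0.59 = 3.310 ft³/s
Q = Σ q = 40.04 ft³/s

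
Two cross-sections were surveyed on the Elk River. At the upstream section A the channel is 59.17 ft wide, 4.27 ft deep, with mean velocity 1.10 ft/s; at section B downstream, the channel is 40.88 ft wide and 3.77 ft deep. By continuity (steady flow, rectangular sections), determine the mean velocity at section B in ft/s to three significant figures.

1.80 ft/s

Q = A₁V₁ = (59.17×4.27) × 1.10 = 277.9 ft³/s
A₂ = 40.88 × 3.77 = 154.1 ft²
V₂ = Q/A₂ = 277.9/154.1 = 1.803 ft/s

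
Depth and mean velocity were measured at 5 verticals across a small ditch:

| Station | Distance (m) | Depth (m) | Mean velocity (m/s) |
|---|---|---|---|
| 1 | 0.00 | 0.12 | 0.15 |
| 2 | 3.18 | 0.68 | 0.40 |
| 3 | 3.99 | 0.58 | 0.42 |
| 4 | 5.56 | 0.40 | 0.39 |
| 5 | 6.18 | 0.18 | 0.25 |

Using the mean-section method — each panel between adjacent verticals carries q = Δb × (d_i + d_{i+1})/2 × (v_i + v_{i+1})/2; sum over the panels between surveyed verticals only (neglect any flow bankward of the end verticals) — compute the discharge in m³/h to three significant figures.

3340 m³/h

Panel 1-2: Δb = 3.18 m, d̄ = (0.12+0.68)/2 = 0.4, v̄ = (0.15+0.40)/2 = 0.275 → q = 3.18×0.4×0.275 = 0.3498 m³/s
Panel 2-3: Δb = 0.81 m, d̄ = (0.68+0.58)/2 = 0.63, v̄ = (0.40+0.42)/2 = 0.41 → q = 0.81×0.63×0.41 = 0.2092 m³/s
Panel 3-4: Δb = 1.57 m, d̄ = (0.58+0.40)/2 = 0.49, v̄ = (0.42+0.39)/2 = 0.405 → q = 1.57×0.49×0.405 = 0.3116 m³/s
Panel 4-5: Δb = 0.62 m, d̄ = (0.40+0.18)/2 = 0.29, v̄ = (0.39+0.25)/2 = 0.32 → q = 0.62×0.29×0.32 = 0.05754 m³/s
Q = Σ q = 0.9281 m³/s
= 0.9281 × 3600 = 3341 m³/h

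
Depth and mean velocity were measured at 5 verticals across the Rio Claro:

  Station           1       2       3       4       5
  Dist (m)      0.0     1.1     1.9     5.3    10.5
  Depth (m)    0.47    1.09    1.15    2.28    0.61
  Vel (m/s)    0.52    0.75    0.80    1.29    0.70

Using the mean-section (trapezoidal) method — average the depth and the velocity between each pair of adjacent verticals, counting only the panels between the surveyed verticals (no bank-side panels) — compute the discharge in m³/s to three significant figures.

Panel 1-2: Δb = 1.1 m, d̄ = (0.47+1.09)/2 = 0.78, v̄ = (0.52+0.75)/2 = 0.635 → q = 1.1×0.78×0.635 = 0.5448 m³/s
Panel 2-3: Δb = 0.8 m, d̄ = (1.09+1.15)/2 = 1.12, v̄ = (0.75+0.80)/2 = 0.775 → q = 0.8×1.12×0.775 = 0.6944 m³/s
Panel 3-4: Δb = 3.4 m, d̄ = (1.15+2.28)/2 = 1.715, v̄ = (0.80+1.29)/2 = 1.045 → q = 3.4×1.715×1.045 = 6.093 m³/s
Panel 4-5: Δb = 5.2 m, d̄ = (2.28+0.61)/2 = 1.445, v̄ = (1.29+0.70)/2 = 0.995 → q = 5.2×1.445×0.995 = 7.476 m³/s
Q = Σ q = 14.81 m³/s

14.8 m³/s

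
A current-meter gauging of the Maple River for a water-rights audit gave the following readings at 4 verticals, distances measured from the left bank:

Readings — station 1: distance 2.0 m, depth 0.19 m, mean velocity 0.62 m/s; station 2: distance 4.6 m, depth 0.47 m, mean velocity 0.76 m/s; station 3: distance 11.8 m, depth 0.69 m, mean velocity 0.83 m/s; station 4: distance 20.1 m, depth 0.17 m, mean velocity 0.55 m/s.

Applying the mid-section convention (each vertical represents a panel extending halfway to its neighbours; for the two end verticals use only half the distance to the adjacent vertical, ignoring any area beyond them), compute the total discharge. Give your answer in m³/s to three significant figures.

w_1 = (4.6 − 2.0)/2 = 1.3 m; q_1 = 0.62 × 0.19 × 1.3 = 0.1531 m³/s
w_2 = (11.8 − 2.0)/2 = 4.9 m; q_2 = 0.76 × 0.47 × 4.9 = 1.750 m³/s
w_3 = (20.1 − 4.6)/2 = 7.75 m; q_3 = 0.83 × 0.69 × 7.75 = 4.438 m³/s
w_4 = (20.1 − 11.8)/2 = 4.15 m; q_4 = 0.55 × 0.17 × 4.15 = 0.3880 m³/s
Q = Σ qᵢ = 6.730 m³/s

6.73 m³/s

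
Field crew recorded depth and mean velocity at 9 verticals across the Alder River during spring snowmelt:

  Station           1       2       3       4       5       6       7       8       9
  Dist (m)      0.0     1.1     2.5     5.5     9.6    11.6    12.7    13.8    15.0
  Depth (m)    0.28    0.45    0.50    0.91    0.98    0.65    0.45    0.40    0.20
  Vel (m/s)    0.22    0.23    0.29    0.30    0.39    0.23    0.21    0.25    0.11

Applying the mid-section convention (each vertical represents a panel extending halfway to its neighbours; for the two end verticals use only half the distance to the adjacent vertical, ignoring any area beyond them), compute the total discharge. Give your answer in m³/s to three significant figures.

3.08 m³/s

w_1 = (1.1 − 0.0)/2 = 0.55 m; q_1 = 0.22 × 0.28 × 0.55 = 0.03388 m³/s
w_2 = (2.5 − 0.0)/2 = 1.25 m; q_2 = 0.23 × 0.45 × 1.25 = 0.1294 m³/s
w_3 = (5.5 − 1.1)/2 = 2.2 m; q_3 = 0.29 × 0.50 × 2.2 = 0.3190 m³/s
w_4 = (9.6 − 2.5)/2 = 3.55 m; q_4 = 0.30 × 0.91 × 3.55 = 0.9692 m³/s
w_5 = (11.6 − 5.5)/2 = 3.05 m; q_5 = 0.39 × 0.98 × 3.05 = 1.166 m³/s
w_6 = (12.7 − 9.6)/2 = 1.55 m; q_6 = 0.23 × 0.65 × 1.55 = 0.2317 m³/s
w_7 = (13.8 − 11.6)/2 = 1.1 m; q_7 = 0.21 × 0.45 × 1.1 = 0.1040 m³/s
w_8 = (15.0 − 12.7)/2 = 1.15 m; q_8 = 0.25 × 0.40 × 1.15 = 0.1150 m³/s
w_9 = (15.0 − 13.8)/2 = 0.6 m; q_9 = 0.11 × 0.20 × 0.6 = 0.01320 m³/s
Q = Σ qᵢ = 3.081 m³/s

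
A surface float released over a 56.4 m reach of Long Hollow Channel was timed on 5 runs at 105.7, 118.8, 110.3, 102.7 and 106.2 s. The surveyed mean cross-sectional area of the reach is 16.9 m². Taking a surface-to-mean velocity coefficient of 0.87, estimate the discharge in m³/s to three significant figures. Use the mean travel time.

7.63 m³/s

t̄ = (105.7 + 118.8 + 110.3 + 102.7 + 106.2) / 5 = 108.74 s
v_surface = L / t̄ = 56.4 / 108.74 = 0.5187 m/s
v_mean = 0.87 × 0.5187 = 0.4512 m/s
Q = A × v_mean = 16.9 × 0.4512 = 7.626 m³/s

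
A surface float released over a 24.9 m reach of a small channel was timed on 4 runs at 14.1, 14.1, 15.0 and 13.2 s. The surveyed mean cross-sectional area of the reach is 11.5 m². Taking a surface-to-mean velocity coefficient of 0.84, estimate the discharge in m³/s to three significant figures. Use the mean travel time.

t̄ = (14.1 + 14.1 + 15.0 + 13.2) / 4 = 14.1 s
v_surface = L / t̄ = 24.9 / 14.1 = 1.766 m/s
v_mean = 0.84 × 1.766 = 1.483 m/s
Q = A × v_mean = 11.5 × 1.483 = 17.06 m³/s

17.1 m³/s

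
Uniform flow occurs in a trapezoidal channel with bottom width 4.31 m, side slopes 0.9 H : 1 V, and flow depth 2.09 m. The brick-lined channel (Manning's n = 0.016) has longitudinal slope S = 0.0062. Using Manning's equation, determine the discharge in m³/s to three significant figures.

A = (b + z·y)·y = (4.31 + 0.9×2.09)×2.09 = 12.94 m²
P = b + 2y√(1+z²) = 4.31 + 2×2.09×√(1+0.9²) = 9.934 m
R = A/P = 12.94/9.934 = 1.303 m
Q = (1/n)·A·R^(2/3)·S^(1/2) = (1/0.016) × 12.94 × 1.303^(2/3) × 0.0062^(1/2) = 75.95 m³/s

75.9 m³/s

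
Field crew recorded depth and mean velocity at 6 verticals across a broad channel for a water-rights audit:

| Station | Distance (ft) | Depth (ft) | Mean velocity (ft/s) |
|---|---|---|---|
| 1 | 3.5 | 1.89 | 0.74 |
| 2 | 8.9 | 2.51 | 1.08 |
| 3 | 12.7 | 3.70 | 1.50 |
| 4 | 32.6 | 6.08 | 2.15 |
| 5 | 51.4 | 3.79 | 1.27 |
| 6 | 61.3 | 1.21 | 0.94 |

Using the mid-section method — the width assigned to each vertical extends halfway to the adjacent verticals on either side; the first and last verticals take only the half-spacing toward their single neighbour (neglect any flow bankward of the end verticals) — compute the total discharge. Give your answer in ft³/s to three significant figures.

w_1 = (8.9 − 3.5)/2 = 2.7 ft; q_1 = 0.74 × 1.89 × 2.7 = 3.776 ft³/s
w_2 = (12.7 − 3.5)/2 = 4.6 ft; q_2 = 1.08 × 2.51 × 4.6 = 12.47 ft³/s
w_3 = (32.6 − 8.9)/2 = 11.85 ft; q_3 = 1.50 × 3.70 × 11.85 = 65.77 ft³/s
w_4 = (51.4 − 12.7)/2 = 19.35 ft; q_4 = 2.15 × 6.08 × 19.35 = 252.9 ft³/s
w_5 = (61.3 − 32.6)/2 = 14.35 ft; q_5 = 1.27 × 3.79 × 14.35 = 69.07 ft³/s
w_6 = (61.3 − 51.4)/2 = 4.95 ft; q_6 = 0.94 × 1.21 × 4.95 = 5.630 ft³/s
Q = Σ qᵢ = 409.7 ft³/s

410 ft³/s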